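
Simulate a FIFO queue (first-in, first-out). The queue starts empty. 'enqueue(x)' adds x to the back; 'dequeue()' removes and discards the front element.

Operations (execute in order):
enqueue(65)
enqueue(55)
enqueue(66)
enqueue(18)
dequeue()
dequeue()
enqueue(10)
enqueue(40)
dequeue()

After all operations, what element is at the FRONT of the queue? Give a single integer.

Answer: 18

Derivation:
enqueue(65): queue = [65]
enqueue(55): queue = [65, 55]
enqueue(66): queue = [65, 55, 66]
enqueue(18): queue = [65, 55, 66, 18]
dequeue(): queue = [55, 66, 18]
dequeue(): queue = [66, 18]
enqueue(10): queue = [66, 18, 10]
enqueue(40): queue = [66, 18, 10, 40]
dequeue(): queue = [18, 10, 40]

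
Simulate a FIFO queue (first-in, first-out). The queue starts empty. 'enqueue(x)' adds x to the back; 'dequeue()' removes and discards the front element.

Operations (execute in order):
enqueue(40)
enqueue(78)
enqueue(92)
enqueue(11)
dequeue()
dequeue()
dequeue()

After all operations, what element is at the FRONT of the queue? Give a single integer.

enqueue(40): queue = [40]
enqueue(78): queue = [40, 78]
enqueue(92): queue = [40, 78, 92]
enqueue(11): queue = [40, 78, 92, 11]
dequeue(): queue = [78, 92, 11]
dequeue(): queue = [92, 11]
dequeue(): queue = [11]

Answer: 11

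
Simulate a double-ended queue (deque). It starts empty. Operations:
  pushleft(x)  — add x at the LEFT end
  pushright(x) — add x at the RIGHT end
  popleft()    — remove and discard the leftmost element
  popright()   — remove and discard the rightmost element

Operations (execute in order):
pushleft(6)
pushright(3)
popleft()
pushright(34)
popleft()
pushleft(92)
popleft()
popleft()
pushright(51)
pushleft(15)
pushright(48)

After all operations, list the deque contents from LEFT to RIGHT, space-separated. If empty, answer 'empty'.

pushleft(6): [6]
pushright(3): [6, 3]
popleft(): [3]
pushright(34): [3, 34]
popleft(): [34]
pushleft(92): [92, 34]
popleft(): [34]
popleft(): []
pushright(51): [51]
pushleft(15): [15, 51]
pushright(48): [15, 51, 48]

Answer: 15 51 48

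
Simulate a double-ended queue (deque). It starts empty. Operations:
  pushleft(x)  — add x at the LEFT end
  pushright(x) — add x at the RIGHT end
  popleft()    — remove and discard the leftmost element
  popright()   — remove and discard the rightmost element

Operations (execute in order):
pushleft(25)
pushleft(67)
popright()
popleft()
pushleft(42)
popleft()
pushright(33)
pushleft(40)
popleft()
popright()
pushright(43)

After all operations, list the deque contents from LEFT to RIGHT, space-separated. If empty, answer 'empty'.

Answer: 43

Derivation:
pushleft(25): [25]
pushleft(67): [67, 25]
popright(): [67]
popleft(): []
pushleft(42): [42]
popleft(): []
pushright(33): [33]
pushleft(40): [40, 33]
popleft(): [33]
popright(): []
pushright(43): [43]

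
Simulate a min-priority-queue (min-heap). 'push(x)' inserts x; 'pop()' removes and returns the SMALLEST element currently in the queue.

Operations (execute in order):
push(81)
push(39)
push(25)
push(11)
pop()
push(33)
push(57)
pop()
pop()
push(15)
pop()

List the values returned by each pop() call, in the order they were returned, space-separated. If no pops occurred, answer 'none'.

Answer: 11 25 33 15

Derivation:
push(81): heap contents = [81]
push(39): heap contents = [39, 81]
push(25): heap contents = [25, 39, 81]
push(11): heap contents = [11, 25, 39, 81]
pop() → 11: heap contents = [25, 39, 81]
push(33): heap contents = [25, 33, 39, 81]
push(57): heap contents = [25, 33, 39, 57, 81]
pop() → 25: heap contents = [33, 39, 57, 81]
pop() → 33: heap contents = [39, 57, 81]
push(15): heap contents = [15, 39, 57, 81]
pop() → 15: heap contents = [39, 57, 81]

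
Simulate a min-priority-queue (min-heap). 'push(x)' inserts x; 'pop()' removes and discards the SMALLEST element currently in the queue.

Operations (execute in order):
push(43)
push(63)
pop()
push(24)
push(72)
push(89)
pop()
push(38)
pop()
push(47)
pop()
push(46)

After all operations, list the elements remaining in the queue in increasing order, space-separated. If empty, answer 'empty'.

Answer: 46 63 72 89

Derivation:
push(43): heap contents = [43]
push(63): heap contents = [43, 63]
pop() → 43: heap contents = [63]
push(24): heap contents = [24, 63]
push(72): heap contents = [24, 63, 72]
push(89): heap contents = [24, 63, 72, 89]
pop() → 24: heap contents = [63, 72, 89]
push(38): heap contents = [38, 63, 72, 89]
pop() → 38: heap contents = [63, 72, 89]
push(47): heap contents = [47, 63, 72, 89]
pop() → 47: heap contents = [63, 72, 89]
push(46): heap contents = [46, 63, 72, 89]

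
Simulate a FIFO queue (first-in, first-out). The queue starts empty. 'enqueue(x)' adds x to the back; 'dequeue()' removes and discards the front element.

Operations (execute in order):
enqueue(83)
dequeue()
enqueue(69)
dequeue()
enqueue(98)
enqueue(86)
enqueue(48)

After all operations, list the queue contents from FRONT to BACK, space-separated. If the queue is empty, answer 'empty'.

enqueue(83): [83]
dequeue(): []
enqueue(69): [69]
dequeue(): []
enqueue(98): [98]
enqueue(86): [98, 86]
enqueue(48): [98, 86, 48]

Answer: 98 86 48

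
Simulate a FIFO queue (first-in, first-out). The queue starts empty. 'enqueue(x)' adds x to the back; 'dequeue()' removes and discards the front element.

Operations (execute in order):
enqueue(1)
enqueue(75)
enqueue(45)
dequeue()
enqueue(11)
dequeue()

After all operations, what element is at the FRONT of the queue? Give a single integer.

Answer: 45

Derivation:
enqueue(1): queue = [1]
enqueue(75): queue = [1, 75]
enqueue(45): queue = [1, 75, 45]
dequeue(): queue = [75, 45]
enqueue(11): queue = [75, 45, 11]
dequeue(): queue = [45, 11]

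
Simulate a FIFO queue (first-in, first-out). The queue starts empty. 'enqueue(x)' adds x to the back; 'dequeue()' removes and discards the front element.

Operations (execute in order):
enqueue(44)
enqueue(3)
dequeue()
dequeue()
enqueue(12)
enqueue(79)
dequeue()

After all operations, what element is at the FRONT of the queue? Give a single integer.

Answer: 79

Derivation:
enqueue(44): queue = [44]
enqueue(3): queue = [44, 3]
dequeue(): queue = [3]
dequeue(): queue = []
enqueue(12): queue = [12]
enqueue(79): queue = [12, 79]
dequeue(): queue = [79]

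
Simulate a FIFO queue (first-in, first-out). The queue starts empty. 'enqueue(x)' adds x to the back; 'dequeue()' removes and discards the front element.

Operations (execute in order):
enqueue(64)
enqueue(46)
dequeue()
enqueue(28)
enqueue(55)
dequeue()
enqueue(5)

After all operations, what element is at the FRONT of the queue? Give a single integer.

enqueue(64): queue = [64]
enqueue(46): queue = [64, 46]
dequeue(): queue = [46]
enqueue(28): queue = [46, 28]
enqueue(55): queue = [46, 28, 55]
dequeue(): queue = [28, 55]
enqueue(5): queue = [28, 55, 5]

Answer: 28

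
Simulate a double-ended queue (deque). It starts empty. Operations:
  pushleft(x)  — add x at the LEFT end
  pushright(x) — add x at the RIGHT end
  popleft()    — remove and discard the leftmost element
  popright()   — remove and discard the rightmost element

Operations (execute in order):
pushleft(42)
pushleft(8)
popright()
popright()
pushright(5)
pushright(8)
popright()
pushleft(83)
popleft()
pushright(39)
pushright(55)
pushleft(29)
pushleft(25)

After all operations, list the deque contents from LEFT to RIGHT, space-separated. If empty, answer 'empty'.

Answer: 25 29 5 39 55

Derivation:
pushleft(42): [42]
pushleft(8): [8, 42]
popright(): [8]
popright(): []
pushright(5): [5]
pushright(8): [5, 8]
popright(): [5]
pushleft(83): [83, 5]
popleft(): [5]
pushright(39): [5, 39]
pushright(55): [5, 39, 55]
pushleft(29): [29, 5, 39, 55]
pushleft(25): [25, 29, 5, 39, 55]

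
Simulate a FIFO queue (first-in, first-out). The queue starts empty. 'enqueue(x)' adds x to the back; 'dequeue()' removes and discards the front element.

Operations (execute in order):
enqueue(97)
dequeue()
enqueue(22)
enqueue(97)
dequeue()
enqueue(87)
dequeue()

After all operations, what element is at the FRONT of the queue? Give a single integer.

Answer: 87

Derivation:
enqueue(97): queue = [97]
dequeue(): queue = []
enqueue(22): queue = [22]
enqueue(97): queue = [22, 97]
dequeue(): queue = [97]
enqueue(87): queue = [97, 87]
dequeue(): queue = [87]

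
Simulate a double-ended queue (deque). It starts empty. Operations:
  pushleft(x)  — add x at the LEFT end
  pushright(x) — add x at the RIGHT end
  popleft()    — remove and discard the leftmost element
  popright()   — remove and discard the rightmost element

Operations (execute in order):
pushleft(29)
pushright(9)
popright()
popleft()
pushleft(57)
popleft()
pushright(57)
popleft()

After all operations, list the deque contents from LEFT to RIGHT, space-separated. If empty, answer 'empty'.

Answer: empty

Derivation:
pushleft(29): [29]
pushright(9): [29, 9]
popright(): [29]
popleft(): []
pushleft(57): [57]
popleft(): []
pushright(57): [57]
popleft(): []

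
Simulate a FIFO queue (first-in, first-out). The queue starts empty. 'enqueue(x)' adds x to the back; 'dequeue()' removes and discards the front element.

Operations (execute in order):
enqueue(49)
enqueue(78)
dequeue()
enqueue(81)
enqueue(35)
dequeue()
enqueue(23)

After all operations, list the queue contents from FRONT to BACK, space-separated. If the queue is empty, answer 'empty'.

enqueue(49): [49]
enqueue(78): [49, 78]
dequeue(): [78]
enqueue(81): [78, 81]
enqueue(35): [78, 81, 35]
dequeue(): [81, 35]
enqueue(23): [81, 35, 23]

Answer: 81 35 23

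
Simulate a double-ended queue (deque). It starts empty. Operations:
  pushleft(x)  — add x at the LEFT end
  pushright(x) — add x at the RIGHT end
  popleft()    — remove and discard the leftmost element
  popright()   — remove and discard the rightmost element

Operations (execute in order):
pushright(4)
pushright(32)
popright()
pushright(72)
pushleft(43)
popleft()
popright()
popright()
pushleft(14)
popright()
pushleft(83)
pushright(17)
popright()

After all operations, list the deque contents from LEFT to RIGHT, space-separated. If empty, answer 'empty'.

pushright(4): [4]
pushright(32): [4, 32]
popright(): [4]
pushright(72): [4, 72]
pushleft(43): [43, 4, 72]
popleft(): [4, 72]
popright(): [4]
popright(): []
pushleft(14): [14]
popright(): []
pushleft(83): [83]
pushright(17): [83, 17]
popright(): [83]

Answer: 83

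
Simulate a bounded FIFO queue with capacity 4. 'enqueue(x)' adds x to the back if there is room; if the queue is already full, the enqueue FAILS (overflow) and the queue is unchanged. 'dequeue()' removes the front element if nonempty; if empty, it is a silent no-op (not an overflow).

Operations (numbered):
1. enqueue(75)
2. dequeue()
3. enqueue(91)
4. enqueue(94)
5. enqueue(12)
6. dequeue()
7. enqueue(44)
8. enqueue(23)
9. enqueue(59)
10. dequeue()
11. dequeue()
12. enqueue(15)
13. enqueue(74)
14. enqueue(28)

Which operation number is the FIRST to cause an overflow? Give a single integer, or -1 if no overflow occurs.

1. enqueue(75): size=1
2. dequeue(): size=0
3. enqueue(91): size=1
4. enqueue(94): size=2
5. enqueue(12): size=3
6. dequeue(): size=2
7. enqueue(44): size=3
8. enqueue(23): size=4
9. enqueue(59): size=4=cap → OVERFLOW (fail)
10. dequeue(): size=3
11. dequeue(): size=2
12. enqueue(15): size=3
13. enqueue(74): size=4
14. enqueue(28): size=4=cap → OVERFLOW (fail)

Answer: 9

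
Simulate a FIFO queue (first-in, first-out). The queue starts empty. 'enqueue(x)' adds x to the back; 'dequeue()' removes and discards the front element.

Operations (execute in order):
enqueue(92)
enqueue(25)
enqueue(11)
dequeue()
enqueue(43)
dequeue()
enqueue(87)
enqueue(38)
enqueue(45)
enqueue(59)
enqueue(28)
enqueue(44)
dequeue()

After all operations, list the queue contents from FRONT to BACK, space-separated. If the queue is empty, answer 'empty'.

enqueue(92): [92]
enqueue(25): [92, 25]
enqueue(11): [92, 25, 11]
dequeue(): [25, 11]
enqueue(43): [25, 11, 43]
dequeue(): [11, 43]
enqueue(87): [11, 43, 87]
enqueue(38): [11, 43, 87, 38]
enqueue(45): [11, 43, 87, 38, 45]
enqueue(59): [11, 43, 87, 38, 45, 59]
enqueue(28): [11, 43, 87, 38, 45, 59, 28]
enqueue(44): [11, 43, 87, 38, 45, 59, 28, 44]
dequeue(): [43, 87, 38, 45, 59, 28, 44]

Answer: 43 87 38 45 59 28 44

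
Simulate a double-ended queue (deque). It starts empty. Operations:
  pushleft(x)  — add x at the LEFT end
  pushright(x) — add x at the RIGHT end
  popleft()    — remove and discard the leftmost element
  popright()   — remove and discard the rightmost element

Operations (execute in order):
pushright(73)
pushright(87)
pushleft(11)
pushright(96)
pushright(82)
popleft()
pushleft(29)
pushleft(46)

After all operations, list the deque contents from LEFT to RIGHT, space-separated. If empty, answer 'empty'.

Answer: 46 29 73 87 96 82

Derivation:
pushright(73): [73]
pushright(87): [73, 87]
pushleft(11): [11, 73, 87]
pushright(96): [11, 73, 87, 96]
pushright(82): [11, 73, 87, 96, 82]
popleft(): [73, 87, 96, 82]
pushleft(29): [29, 73, 87, 96, 82]
pushleft(46): [46, 29, 73, 87, 96, 82]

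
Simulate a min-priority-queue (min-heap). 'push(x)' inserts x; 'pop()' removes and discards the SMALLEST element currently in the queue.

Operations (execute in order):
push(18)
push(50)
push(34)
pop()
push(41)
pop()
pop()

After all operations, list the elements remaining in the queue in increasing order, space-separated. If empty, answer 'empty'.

Answer: 50

Derivation:
push(18): heap contents = [18]
push(50): heap contents = [18, 50]
push(34): heap contents = [18, 34, 50]
pop() → 18: heap contents = [34, 50]
push(41): heap contents = [34, 41, 50]
pop() → 34: heap contents = [41, 50]
pop() → 41: heap contents = [50]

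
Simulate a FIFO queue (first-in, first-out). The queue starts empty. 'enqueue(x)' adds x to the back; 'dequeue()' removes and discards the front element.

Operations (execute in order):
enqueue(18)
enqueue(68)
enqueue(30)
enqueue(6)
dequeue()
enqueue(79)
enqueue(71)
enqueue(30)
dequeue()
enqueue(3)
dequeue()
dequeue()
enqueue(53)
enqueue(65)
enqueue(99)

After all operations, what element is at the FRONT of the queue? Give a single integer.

enqueue(18): queue = [18]
enqueue(68): queue = [18, 68]
enqueue(30): queue = [18, 68, 30]
enqueue(6): queue = [18, 68, 30, 6]
dequeue(): queue = [68, 30, 6]
enqueue(79): queue = [68, 30, 6, 79]
enqueue(71): queue = [68, 30, 6, 79, 71]
enqueue(30): queue = [68, 30, 6, 79, 71, 30]
dequeue(): queue = [30, 6, 79, 71, 30]
enqueue(3): queue = [30, 6, 79, 71, 30, 3]
dequeue(): queue = [6, 79, 71, 30, 3]
dequeue(): queue = [79, 71, 30, 3]
enqueue(53): queue = [79, 71, 30, 3, 53]
enqueue(65): queue = [79, 71, 30, 3, 53, 65]
enqueue(99): queue = [79, 71, 30, 3, 53, 65, 99]

Answer: 79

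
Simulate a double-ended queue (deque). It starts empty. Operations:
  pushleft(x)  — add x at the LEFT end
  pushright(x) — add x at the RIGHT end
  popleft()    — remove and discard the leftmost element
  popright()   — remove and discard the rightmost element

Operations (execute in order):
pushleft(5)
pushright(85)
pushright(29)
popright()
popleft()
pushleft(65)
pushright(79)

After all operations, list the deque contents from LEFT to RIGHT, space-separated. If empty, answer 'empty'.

pushleft(5): [5]
pushright(85): [5, 85]
pushright(29): [5, 85, 29]
popright(): [5, 85]
popleft(): [85]
pushleft(65): [65, 85]
pushright(79): [65, 85, 79]

Answer: 65 85 79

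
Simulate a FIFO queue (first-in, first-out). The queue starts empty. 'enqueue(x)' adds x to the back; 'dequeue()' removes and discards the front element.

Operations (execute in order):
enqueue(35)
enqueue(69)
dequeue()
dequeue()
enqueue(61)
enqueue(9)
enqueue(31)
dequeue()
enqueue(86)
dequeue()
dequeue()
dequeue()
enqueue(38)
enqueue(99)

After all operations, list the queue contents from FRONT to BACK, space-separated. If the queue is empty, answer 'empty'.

enqueue(35): [35]
enqueue(69): [35, 69]
dequeue(): [69]
dequeue(): []
enqueue(61): [61]
enqueue(9): [61, 9]
enqueue(31): [61, 9, 31]
dequeue(): [9, 31]
enqueue(86): [9, 31, 86]
dequeue(): [31, 86]
dequeue(): [86]
dequeue(): []
enqueue(38): [38]
enqueue(99): [38, 99]

Answer: 38 99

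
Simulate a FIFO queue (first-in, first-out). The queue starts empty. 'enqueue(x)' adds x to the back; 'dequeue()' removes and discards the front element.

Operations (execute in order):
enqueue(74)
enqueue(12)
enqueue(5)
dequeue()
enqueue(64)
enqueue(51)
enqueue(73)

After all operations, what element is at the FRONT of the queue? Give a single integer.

Answer: 12

Derivation:
enqueue(74): queue = [74]
enqueue(12): queue = [74, 12]
enqueue(5): queue = [74, 12, 5]
dequeue(): queue = [12, 5]
enqueue(64): queue = [12, 5, 64]
enqueue(51): queue = [12, 5, 64, 51]
enqueue(73): queue = [12, 5, 64, 51, 73]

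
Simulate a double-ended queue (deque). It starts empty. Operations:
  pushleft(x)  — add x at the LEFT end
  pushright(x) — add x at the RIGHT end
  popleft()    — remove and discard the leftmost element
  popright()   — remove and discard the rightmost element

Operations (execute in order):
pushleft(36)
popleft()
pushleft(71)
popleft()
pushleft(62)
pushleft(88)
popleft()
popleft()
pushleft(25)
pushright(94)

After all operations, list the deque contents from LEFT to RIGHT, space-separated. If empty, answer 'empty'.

Answer: 25 94

Derivation:
pushleft(36): [36]
popleft(): []
pushleft(71): [71]
popleft(): []
pushleft(62): [62]
pushleft(88): [88, 62]
popleft(): [62]
popleft(): []
pushleft(25): [25]
pushright(94): [25, 94]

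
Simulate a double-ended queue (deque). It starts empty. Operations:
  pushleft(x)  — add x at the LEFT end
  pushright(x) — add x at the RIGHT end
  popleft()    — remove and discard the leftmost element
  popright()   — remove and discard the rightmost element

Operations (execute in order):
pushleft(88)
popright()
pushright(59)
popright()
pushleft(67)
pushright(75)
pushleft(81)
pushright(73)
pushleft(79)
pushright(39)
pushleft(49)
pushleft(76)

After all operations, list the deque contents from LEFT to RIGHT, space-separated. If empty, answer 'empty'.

Answer: 76 49 79 81 67 75 73 39

Derivation:
pushleft(88): [88]
popright(): []
pushright(59): [59]
popright(): []
pushleft(67): [67]
pushright(75): [67, 75]
pushleft(81): [81, 67, 75]
pushright(73): [81, 67, 75, 73]
pushleft(79): [79, 81, 67, 75, 73]
pushright(39): [79, 81, 67, 75, 73, 39]
pushleft(49): [49, 79, 81, 67, 75, 73, 39]
pushleft(76): [76, 49, 79, 81, 67, 75, 73, 39]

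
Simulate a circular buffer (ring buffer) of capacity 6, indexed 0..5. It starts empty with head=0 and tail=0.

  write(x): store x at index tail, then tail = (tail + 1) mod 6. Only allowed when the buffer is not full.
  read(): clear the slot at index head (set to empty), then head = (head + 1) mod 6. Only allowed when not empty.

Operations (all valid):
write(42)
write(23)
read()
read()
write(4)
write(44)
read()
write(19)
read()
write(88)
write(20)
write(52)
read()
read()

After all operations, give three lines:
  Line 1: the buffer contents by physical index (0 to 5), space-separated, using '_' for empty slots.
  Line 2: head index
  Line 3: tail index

Answer: 20 52 _ _ _ _
0
2

Derivation:
write(42): buf=[42 _ _ _ _ _], head=0, tail=1, size=1
write(23): buf=[42 23 _ _ _ _], head=0, tail=2, size=2
read(): buf=[_ 23 _ _ _ _], head=1, tail=2, size=1
read(): buf=[_ _ _ _ _ _], head=2, tail=2, size=0
write(4): buf=[_ _ 4 _ _ _], head=2, tail=3, size=1
write(44): buf=[_ _ 4 44 _ _], head=2, tail=4, size=2
read(): buf=[_ _ _ 44 _ _], head=3, tail=4, size=1
write(19): buf=[_ _ _ 44 19 _], head=3, tail=5, size=2
read(): buf=[_ _ _ _ 19 _], head=4, tail=5, size=1
write(88): buf=[_ _ _ _ 19 88], head=4, tail=0, size=2
write(20): buf=[20 _ _ _ 19 88], head=4, tail=1, size=3
write(52): buf=[20 52 _ _ 19 88], head=4, tail=2, size=4
read(): buf=[20 52 _ _ _ 88], head=5, tail=2, size=3
read(): buf=[20 52 _ _ _ _], head=0, tail=2, size=2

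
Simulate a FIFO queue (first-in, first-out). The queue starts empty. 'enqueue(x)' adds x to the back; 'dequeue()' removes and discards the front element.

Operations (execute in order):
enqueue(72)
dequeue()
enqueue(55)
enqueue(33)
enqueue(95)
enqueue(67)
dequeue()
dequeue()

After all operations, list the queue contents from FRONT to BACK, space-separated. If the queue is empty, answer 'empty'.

enqueue(72): [72]
dequeue(): []
enqueue(55): [55]
enqueue(33): [55, 33]
enqueue(95): [55, 33, 95]
enqueue(67): [55, 33, 95, 67]
dequeue(): [33, 95, 67]
dequeue(): [95, 67]

Answer: 95 67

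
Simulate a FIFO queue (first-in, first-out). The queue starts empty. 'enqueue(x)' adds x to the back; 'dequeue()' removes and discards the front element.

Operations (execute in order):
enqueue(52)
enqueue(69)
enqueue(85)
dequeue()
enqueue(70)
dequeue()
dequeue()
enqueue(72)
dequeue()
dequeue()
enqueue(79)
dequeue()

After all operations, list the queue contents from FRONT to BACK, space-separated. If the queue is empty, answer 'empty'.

enqueue(52): [52]
enqueue(69): [52, 69]
enqueue(85): [52, 69, 85]
dequeue(): [69, 85]
enqueue(70): [69, 85, 70]
dequeue(): [85, 70]
dequeue(): [70]
enqueue(72): [70, 72]
dequeue(): [72]
dequeue(): []
enqueue(79): [79]
dequeue(): []

Answer: empty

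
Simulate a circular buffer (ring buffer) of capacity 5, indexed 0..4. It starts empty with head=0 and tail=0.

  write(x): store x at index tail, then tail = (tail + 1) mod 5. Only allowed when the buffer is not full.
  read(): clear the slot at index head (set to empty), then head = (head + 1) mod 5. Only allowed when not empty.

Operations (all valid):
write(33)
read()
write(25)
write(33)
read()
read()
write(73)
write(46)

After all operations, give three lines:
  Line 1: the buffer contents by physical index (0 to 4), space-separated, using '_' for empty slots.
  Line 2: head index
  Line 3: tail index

write(33): buf=[33 _ _ _ _], head=0, tail=1, size=1
read(): buf=[_ _ _ _ _], head=1, tail=1, size=0
write(25): buf=[_ 25 _ _ _], head=1, tail=2, size=1
write(33): buf=[_ 25 33 _ _], head=1, tail=3, size=2
read(): buf=[_ _ 33 _ _], head=2, tail=3, size=1
read(): buf=[_ _ _ _ _], head=3, tail=3, size=0
write(73): buf=[_ _ _ 73 _], head=3, tail=4, size=1
write(46): buf=[_ _ _ 73 46], head=3, tail=0, size=2

Answer: _ _ _ 73 46
3
0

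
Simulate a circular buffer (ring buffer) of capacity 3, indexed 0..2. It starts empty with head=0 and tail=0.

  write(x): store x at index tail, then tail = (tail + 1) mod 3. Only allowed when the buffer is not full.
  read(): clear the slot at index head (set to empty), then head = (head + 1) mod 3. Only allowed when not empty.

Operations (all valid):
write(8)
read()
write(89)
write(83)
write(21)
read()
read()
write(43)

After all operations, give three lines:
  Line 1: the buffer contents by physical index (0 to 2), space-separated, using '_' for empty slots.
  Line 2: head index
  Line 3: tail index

write(8): buf=[8 _ _], head=0, tail=1, size=1
read(): buf=[_ _ _], head=1, tail=1, size=0
write(89): buf=[_ 89 _], head=1, tail=2, size=1
write(83): buf=[_ 89 83], head=1, tail=0, size=2
write(21): buf=[21 89 83], head=1, tail=1, size=3
read(): buf=[21 _ 83], head=2, tail=1, size=2
read(): buf=[21 _ _], head=0, tail=1, size=1
write(43): buf=[21 43 _], head=0, tail=2, size=2

Answer: 21 43 _
0
2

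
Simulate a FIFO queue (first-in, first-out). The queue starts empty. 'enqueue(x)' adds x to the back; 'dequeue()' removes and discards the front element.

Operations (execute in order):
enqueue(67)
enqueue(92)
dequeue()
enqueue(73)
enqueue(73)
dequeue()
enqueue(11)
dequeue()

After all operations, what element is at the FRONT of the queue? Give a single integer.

enqueue(67): queue = [67]
enqueue(92): queue = [67, 92]
dequeue(): queue = [92]
enqueue(73): queue = [92, 73]
enqueue(73): queue = [92, 73, 73]
dequeue(): queue = [73, 73]
enqueue(11): queue = [73, 73, 11]
dequeue(): queue = [73, 11]

Answer: 73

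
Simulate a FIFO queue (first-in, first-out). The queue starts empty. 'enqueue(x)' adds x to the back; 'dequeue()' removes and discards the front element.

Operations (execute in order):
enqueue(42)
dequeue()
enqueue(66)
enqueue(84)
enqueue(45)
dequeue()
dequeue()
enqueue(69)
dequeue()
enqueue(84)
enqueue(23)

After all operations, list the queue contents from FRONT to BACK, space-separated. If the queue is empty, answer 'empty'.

Answer: 69 84 23

Derivation:
enqueue(42): [42]
dequeue(): []
enqueue(66): [66]
enqueue(84): [66, 84]
enqueue(45): [66, 84, 45]
dequeue(): [84, 45]
dequeue(): [45]
enqueue(69): [45, 69]
dequeue(): [69]
enqueue(84): [69, 84]
enqueue(23): [69, 84, 23]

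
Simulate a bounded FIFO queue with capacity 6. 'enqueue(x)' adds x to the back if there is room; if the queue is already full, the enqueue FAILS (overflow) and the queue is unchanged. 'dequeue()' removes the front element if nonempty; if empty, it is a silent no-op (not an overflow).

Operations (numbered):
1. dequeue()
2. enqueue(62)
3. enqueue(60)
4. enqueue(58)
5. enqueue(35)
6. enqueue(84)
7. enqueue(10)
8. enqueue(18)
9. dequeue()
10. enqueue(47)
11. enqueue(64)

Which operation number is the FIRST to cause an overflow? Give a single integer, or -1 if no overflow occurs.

Answer: 8

Derivation:
1. dequeue(): empty, no-op, size=0
2. enqueue(62): size=1
3. enqueue(60): size=2
4. enqueue(58): size=3
5. enqueue(35): size=4
6. enqueue(84): size=5
7. enqueue(10): size=6
8. enqueue(18): size=6=cap → OVERFLOW (fail)
9. dequeue(): size=5
10. enqueue(47): size=6
11. enqueue(64): size=6=cap → OVERFLOW (fail)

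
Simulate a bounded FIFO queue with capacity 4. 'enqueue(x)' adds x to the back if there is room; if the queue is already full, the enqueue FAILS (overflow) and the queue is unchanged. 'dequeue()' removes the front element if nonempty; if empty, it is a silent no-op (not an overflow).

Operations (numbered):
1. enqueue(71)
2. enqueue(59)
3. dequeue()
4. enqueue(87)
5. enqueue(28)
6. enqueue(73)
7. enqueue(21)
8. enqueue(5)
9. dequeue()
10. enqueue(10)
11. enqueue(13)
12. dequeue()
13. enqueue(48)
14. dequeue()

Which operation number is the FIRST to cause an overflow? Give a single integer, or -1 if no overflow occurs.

Answer: 7

Derivation:
1. enqueue(71): size=1
2. enqueue(59): size=2
3. dequeue(): size=1
4. enqueue(87): size=2
5. enqueue(28): size=3
6. enqueue(73): size=4
7. enqueue(21): size=4=cap → OVERFLOW (fail)
8. enqueue(5): size=4=cap → OVERFLOW (fail)
9. dequeue(): size=3
10. enqueue(10): size=4
11. enqueue(13): size=4=cap → OVERFLOW (fail)
12. dequeue(): size=3
13. enqueue(48): size=4
14. dequeue(): size=3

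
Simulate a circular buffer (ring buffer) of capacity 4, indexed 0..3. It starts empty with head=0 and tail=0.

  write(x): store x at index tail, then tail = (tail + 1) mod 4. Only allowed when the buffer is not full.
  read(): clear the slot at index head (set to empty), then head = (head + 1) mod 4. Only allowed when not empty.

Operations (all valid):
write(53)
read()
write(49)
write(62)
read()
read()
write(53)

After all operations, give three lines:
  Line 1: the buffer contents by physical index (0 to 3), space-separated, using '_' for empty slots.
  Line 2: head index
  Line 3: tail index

Answer: _ _ _ 53
3
0

Derivation:
write(53): buf=[53 _ _ _], head=0, tail=1, size=1
read(): buf=[_ _ _ _], head=1, tail=1, size=0
write(49): buf=[_ 49 _ _], head=1, tail=2, size=1
write(62): buf=[_ 49 62 _], head=1, tail=3, size=2
read(): buf=[_ _ 62 _], head=2, tail=3, size=1
read(): buf=[_ _ _ _], head=3, tail=3, size=0
write(53): buf=[_ _ _ 53], head=3, tail=0, size=1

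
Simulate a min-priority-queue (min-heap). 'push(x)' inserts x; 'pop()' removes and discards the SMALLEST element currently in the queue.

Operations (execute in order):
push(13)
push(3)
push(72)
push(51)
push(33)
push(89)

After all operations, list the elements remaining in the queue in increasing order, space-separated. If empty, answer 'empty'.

push(13): heap contents = [13]
push(3): heap contents = [3, 13]
push(72): heap contents = [3, 13, 72]
push(51): heap contents = [3, 13, 51, 72]
push(33): heap contents = [3, 13, 33, 51, 72]
push(89): heap contents = [3, 13, 33, 51, 72, 89]

Answer: 3 13 33 51 72 89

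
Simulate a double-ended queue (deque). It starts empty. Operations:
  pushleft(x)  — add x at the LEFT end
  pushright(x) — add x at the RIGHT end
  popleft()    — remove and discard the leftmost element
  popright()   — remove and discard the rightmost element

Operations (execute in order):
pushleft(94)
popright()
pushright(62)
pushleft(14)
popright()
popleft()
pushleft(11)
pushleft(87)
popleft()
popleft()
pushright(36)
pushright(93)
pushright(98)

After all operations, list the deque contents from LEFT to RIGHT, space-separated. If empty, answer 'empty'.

pushleft(94): [94]
popright(): []
pushright(62): [62]
pushleft(14): [14, 62]
popright(): [14]
popleft(): []
pushleft(11): [11]
pushleft(87): [87, 11]
popleft(): [11]
popleft(): []
pushright(36): [36]
pushright(93): [36, 93]
pushright(98): [36, 93, 98]

Answer: 36 93 98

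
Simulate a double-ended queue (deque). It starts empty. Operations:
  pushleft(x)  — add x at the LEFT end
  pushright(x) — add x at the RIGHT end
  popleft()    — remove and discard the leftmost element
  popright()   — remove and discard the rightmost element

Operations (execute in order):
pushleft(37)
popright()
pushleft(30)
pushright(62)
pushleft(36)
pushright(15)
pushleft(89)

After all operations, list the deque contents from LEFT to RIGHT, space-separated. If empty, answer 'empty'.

Answer: 89 36 30 62 15

Derivation:
pushleft(37): [37]
popright(): []
pushleft(30): [30]
pushright(62): [30, 62]
pushleft(36): [36, 30, 62]
pushright(15): [36, 30, 62, 15]
pushleft(89): [89, 36, 30, 62, 15]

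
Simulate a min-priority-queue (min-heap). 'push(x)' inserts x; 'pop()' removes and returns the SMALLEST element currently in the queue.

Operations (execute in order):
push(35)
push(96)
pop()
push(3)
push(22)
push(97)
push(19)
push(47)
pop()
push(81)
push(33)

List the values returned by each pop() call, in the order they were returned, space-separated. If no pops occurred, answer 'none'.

Answer: 35 3

Derivation:
push(35): heap contents = [35]
push(96): heap contents = [35, 96]
pop() → 35: heap contents = [96]
push(3): heap contents = [3, 96]
push(22): heap contents = [3, 22, 96]
push(97): heap contents = [3, 22, 96, 97]
push(19): heap contents = [3, 19, 22, 96, 97]
push(47): heap contents = [3, 19, 22, 47, 96, 97]
pop() → 3: heap contents = [19, 22, 47, 96, 97]
push(81): heap contents = [19, 22, 47, 81, 96, 97]
push(33): heap contents = [19, 22, 33, 47, 81, 96, 97]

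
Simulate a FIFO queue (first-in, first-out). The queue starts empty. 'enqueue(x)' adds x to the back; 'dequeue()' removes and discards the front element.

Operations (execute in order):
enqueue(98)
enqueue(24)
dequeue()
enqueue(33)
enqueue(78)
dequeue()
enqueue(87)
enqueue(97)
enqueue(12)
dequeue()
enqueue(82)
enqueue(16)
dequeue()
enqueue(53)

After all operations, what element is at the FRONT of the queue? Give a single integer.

Answer: 87

Derivation:
enqueue(98): queue = [98]
enqueue(24): queue = [98, 24]
dequeue(): queue = [24]
enqueue(33): queue = [24, 33]
enqueue(78): queue = [24, 33, 78]
dequeue(): queue = [33, 78]
enqueue(87): queue = [33, 78, 87]
enqueue(97): queue = [33, 78, 87, 97]
enqueue(12): queue = [33, 78, 87, 97, 12]
dequeue(): queue = [78, 87, 97, 12]
enqueue(82): queue = [78, 87, 97, 12, 82]
enqueue(16): queue = [78, 87, 97, 12, 82, 16]
dequeue(): queue = [87, 97, 12, 82, 16]
enqueue(53): queue = [87, 97, 12, 82, 16, 53]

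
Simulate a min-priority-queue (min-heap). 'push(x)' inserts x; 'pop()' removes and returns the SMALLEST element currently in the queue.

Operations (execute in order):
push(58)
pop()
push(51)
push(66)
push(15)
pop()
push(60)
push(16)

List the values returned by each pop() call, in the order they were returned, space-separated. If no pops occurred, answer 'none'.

Answer: 58 15

Derivation:
push(58): heap contents = [58]
pop() → 58: heap contents = []
push(51): heap contents = [51]
push(66): heap contents = [51, 66]
push(15): heap contents = [15, 51, 66]
pop() → 15: heap contents = [51, 66]
push(60): heap contents = [51, 60, 66]
push(16): heap contents = [16, 51, 60, 66]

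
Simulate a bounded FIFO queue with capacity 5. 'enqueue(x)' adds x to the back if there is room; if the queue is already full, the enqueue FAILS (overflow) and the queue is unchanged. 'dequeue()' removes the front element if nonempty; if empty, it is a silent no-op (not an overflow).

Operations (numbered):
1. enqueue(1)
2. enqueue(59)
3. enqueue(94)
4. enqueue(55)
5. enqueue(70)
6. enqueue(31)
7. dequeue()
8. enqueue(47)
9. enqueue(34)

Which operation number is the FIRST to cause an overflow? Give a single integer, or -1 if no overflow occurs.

Answer: 6

Derivation:
1. enqueue(1): size=1
2. enqueue(59): size=2
3. enqueue(94): size=3
4. enqueue(55): size=4
5. enqueue(70): size=5
6. enqueue(31): size=5=cap → OVERFLOW (fail)
7. dequeue(): size=4
8. enqueue(47): size=5
9. enqueue(34): size=5=cap → OVERFLOW (fail)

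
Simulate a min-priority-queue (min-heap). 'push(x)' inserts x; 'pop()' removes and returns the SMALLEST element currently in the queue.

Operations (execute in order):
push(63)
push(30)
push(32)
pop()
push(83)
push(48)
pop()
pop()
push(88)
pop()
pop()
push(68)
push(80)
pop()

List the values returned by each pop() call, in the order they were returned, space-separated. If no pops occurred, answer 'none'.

Answer: 30 32 48 63 83 68

Derivation:
push(63): heap contents = [63]
push(30): heap contents = [30, 63]
push(32): heap contents = [30, 32, 63]
pop() → 30: heap contents = [32, 63]
push(83): heap contents = [32, 63, 83]
push(48): heap contents = [32, 48, 63, 83]
pop() → 32: heap contents = [48, 63, 83]
pop() → 48: heap contents = [63, 83]
push(88): heap contents = [63, 83, 88]
pop() → 63: heap contents = [83, 88]
pop() → 83: heap contents = [88]
push(68): heap contents = [68, 88]
push(80): heap contents = [68, 80, 88]
pop() → 68: heap contents = [80, 88]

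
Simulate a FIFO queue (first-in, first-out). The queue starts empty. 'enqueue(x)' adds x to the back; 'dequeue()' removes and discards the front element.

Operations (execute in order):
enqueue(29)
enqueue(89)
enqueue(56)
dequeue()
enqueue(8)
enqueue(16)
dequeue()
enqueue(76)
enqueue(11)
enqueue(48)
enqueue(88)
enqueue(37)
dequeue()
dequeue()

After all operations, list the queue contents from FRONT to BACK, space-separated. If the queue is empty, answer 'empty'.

Answer: 16 76 11 48 88 37

Derivation:
enqueue(29): [29]
enqueue(89): [29, 89]
enqueue(56): [29, 89, 56]
dequeue(): [89, 56]
enqueue(8): [89, 56, 8]
enqueue(16): [89, 56, 8, 16]
dequeue(): [56, 8, 16]
enqueue(76): [56, 8, 16, 76]
enqueue(11): [56, 8, 16, 76, 11]
enqueue(48): [56, 8, 16, 76, 11, 48]
enqueue(88): [56, 8, 16, 76, 11, 48, 88]
enqueue(37): [56, 8, 16, 76, 11, 48, 88, 37]
dequeue(): [8, 16, 76, 11, 48, 88, 37]
dequeue(): [16, 76, 11, 48, 88, 37]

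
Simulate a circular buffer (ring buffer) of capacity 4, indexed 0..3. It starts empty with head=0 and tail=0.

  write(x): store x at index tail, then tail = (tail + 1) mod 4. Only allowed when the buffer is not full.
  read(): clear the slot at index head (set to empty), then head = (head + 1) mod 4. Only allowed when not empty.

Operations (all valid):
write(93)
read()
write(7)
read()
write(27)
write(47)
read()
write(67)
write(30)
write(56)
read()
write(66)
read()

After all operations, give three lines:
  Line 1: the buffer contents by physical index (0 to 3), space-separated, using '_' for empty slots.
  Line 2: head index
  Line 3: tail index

Answer: _ 30 56 66
1
0

Derivation:
write(93): buf=[93 _ _ _], head=0, tail=1, size=1
read(): buf=[_ _ _ _], head=1, tail=1, size=0
write(7): buf=[_ 7 _ _], head=1, tail=2, size=1
read(): buf=[_ _ _ _], head=2, tail=2, size=0
write(27): buf=[_ _ 27 _], head=2, tail=3, size=1
write(47): buf=[_ _ 27 47], head=2, tail=0, size=2
read(): buf=[_ _ _ 47], head=3, tail=0, size=1
write(67): buf=[67 _ _ 47], head=3, tail=1, size=2
write(30): buf=[67 30 _ 47], head=3, tail=2, size=3
write(56): buf=[67 30 56 47], head=3, tail=3, size=4
read(): buf=[67 30 56 _], head=0, tail=3, size=3
write(66): buf=[67 30 56 66], head=0, tail=0, size=4
read(): buf=[_ 30 56 66], head=1, tail=0, size=3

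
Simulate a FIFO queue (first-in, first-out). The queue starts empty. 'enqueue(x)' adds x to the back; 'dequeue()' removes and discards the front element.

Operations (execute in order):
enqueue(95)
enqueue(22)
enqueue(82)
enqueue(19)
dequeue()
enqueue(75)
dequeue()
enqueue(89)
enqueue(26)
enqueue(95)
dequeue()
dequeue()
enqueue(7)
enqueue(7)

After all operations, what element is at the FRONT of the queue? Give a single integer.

Answer: 75

Derivation:
enqueue(95): queue = [95]
enqueue(22): queue = [95, 22]
enqueue(82): queue = [95, 22, 82]
enqueue(19): queue = [95, 22, 82, 19]
dequeue(): queue = [22, 82, 19]
enqueue(75): queue = [22, 82, 19, 75]
dequeue(): queue = [82, 19, 75]
enqueue(89): queue = [82, 19, 75, 89]
enqueue(26): queue = [82, 19, 75, 89, 26]
enqueue(95): queue = [82, 19, 75, 89, 26, 95]
dequeue(): queue = [19, 75, 89, 26, 95]
dequeue(): queue = [75, 89, 26, 95]
enqueue(7): queue = [75, 89, 26, 95, 7]
enqueue(7): queue = [75, 89, 26, 95, 7, 7]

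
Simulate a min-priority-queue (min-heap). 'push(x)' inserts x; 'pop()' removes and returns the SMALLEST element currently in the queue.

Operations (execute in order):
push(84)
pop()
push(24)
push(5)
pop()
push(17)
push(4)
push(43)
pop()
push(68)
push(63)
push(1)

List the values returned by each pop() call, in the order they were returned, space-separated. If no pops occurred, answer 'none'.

push(84): heap contents = [84]
pop() → 84: heap contents = []
push(24): heap contents = [24]
push(5): heap contents = [5, 24]
pop() → 5: heap contents = [24]
push(17): heap contents = [17, 24]
push(4): heap contents = [4, 17, 24]
push(43): heap contents = [4, 17, 24, 43]
pop() → 4: heap contents = [17, 24, 43]
push(68): heap contents = [17, 24, 43, 68]
push(63): heap contents = [17, 24, 43, 63, 68]
push(1): heap contents = [1, 17, 24, 43, 63, 68]

Answer: 84 5 4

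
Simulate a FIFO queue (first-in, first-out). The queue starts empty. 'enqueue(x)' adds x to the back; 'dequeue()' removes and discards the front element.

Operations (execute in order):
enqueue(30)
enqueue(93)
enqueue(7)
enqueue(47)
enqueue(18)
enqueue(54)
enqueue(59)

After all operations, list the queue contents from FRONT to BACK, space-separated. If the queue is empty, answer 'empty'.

Answer: 30 93 7 47 18 54 59

Derivation:
enqueue(30): [30]
enqueue(93): [30, 93]
enqueue(7): [30, 93, 7]
enqueue(47): [30, 93, 7, 47]
enqueue(18): [30, 93, 7, 47, 18]
enqueue(54): [30, 93, 7, 47, 18, 54]
enqueue(59): [30, 93, 7, 47, 18, 54, 59]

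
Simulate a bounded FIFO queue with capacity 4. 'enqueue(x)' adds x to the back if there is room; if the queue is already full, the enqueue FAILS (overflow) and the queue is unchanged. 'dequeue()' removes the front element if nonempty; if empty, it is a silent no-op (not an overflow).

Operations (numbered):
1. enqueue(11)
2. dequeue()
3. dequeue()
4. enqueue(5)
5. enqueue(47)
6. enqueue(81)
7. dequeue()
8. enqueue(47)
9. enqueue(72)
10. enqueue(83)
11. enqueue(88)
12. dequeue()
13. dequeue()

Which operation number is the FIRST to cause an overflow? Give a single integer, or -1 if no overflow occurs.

1. enqueue(11): size=1
2. dequeue(): size=0
3. dequeue(): empty, no-op, size=0
4. enqueue(5): size=1
5. enqueue(47): size=2
6. enqueue(81): size=3
7. dequeue(): size=2
8. enqueue(47): size=3
9. enqueue(72): size=4
10. enqueue(83): size=4=cap → OVERFLOW (fail)
11. enqueue(88): size=4=cap → OVERFLOW (fail)
12. dequeue(): size=3
13. dequeue(): size=2

Answer: 10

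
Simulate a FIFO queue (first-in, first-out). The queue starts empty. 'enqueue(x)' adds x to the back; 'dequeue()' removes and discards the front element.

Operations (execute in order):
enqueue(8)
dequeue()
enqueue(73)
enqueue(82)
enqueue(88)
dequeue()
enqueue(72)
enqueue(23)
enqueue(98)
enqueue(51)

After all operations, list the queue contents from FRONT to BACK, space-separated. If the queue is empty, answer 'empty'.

enqueue(8): [8]
dequeue(): []
enqueue(73): [73]
enqueue(82): [73, 82]
enqueue(88): [73, 82, 88]
dequeue(): [82, 88]
enqueue(72): [82, 88, 72]
enqueue(23): [82, 88, 72, 23]
enqueue(98): [82, 88, 72, 23, 98]
enqueue(51): [82, 88, 72, 23, 98, 51]

Answer: 82 88 72 23 98 51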